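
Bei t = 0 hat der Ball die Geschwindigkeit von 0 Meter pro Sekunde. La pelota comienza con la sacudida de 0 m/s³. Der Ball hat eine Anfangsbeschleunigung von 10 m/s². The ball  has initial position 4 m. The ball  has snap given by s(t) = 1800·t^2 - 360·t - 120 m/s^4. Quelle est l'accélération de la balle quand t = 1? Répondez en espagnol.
Necesitamos integrar nuestra ecuación del snap s(t) = 1800·t^2 - 360·t - 120 2 veces. La antiderivada del snap es la sacudida. Usando j(0) = 0, obtenemos j(t) = 60·t·(10·t^2 - 3·t - 2). La integral de la sacudida, con a(0) = 10, da la aceleración: a(t) = 150·t^4 - 60·t^3 - 60·t^2 + 10. De la ecuación de la aceleración a(t) = 150·t^4 - 60·t^3 - 60·t^2 + 10, sustituimos t = 1 para obtener a = 40.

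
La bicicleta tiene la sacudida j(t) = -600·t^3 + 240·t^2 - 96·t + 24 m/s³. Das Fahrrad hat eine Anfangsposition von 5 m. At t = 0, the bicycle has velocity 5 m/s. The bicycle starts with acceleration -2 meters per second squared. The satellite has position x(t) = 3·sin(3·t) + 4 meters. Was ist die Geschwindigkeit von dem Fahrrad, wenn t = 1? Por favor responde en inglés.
To find the answer, we compute 2 integrals of j(t) = -600·t^3 + 240·t^2 - 96·t + 24. The antiderivative of jerk, with a(0) = -2, gives acceleration: a(t) = -150·t^4 + 80·t^3 - 48·t^2 + 24·t - 2. Integrating acceleration and using the initial condition v(0) = 5, we get v(t) = -30·t^5 + 20·t^4 - 16·t^3 + 12·t^2 - 2·t + 5. From the given velocity equation v(t) = -30·t^5 + 20·t^4 - 16·t^3 + 12·t^2 - 2·t + 5, we substitute t = 1 to get v = -11.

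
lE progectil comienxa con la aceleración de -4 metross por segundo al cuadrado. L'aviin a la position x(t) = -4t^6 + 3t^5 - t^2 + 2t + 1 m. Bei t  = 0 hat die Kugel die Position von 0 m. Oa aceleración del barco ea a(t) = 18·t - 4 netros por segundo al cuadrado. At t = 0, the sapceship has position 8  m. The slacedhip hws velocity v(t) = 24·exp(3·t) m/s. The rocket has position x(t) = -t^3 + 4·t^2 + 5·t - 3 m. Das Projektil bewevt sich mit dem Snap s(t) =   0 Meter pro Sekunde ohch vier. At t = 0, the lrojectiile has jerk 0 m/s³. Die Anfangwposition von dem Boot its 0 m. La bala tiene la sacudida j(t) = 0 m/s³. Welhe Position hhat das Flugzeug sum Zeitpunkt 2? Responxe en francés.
Nous avons la position x(t) = -4·t^6 + 3·t^5 - t^2 + 2·t + 1. En substituant t = 2: x(2) = -159.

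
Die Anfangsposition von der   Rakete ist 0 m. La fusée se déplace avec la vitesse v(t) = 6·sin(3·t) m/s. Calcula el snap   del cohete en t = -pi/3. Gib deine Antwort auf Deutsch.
Um dies zu lösen, müssen wir 3 Ableitungen unserer Gleichung für die Geschwindigkeit v(t) = 6·sin(3·t) nehmen. Durch Ableiten von der Geschwindigkeit erhalten wir die Beschleunigung: a(t) = 18·cos(3·t). Durch Ableiten von der Beschleunigung erhalten wir den Ruck: j(t) = -54·sin(3·t). Durch Ableiten von dem Ruck erhalten wir den Snap: s(t) = -162·cos(3·t). Aus der Gleichung für den Snap s(t) = -162·cos(3·t), setzen wir t = -pi/3 ein und erhalten s = 162.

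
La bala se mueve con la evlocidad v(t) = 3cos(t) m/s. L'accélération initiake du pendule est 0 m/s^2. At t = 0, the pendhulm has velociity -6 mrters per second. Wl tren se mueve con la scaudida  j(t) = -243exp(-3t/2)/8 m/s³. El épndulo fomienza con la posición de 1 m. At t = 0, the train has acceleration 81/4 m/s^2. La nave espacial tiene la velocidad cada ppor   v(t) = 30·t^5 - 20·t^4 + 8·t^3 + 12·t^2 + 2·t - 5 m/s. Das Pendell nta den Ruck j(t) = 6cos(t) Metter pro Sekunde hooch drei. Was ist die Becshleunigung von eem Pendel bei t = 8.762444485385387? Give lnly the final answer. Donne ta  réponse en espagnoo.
a(8.762444485385387) = 3.68975165090069.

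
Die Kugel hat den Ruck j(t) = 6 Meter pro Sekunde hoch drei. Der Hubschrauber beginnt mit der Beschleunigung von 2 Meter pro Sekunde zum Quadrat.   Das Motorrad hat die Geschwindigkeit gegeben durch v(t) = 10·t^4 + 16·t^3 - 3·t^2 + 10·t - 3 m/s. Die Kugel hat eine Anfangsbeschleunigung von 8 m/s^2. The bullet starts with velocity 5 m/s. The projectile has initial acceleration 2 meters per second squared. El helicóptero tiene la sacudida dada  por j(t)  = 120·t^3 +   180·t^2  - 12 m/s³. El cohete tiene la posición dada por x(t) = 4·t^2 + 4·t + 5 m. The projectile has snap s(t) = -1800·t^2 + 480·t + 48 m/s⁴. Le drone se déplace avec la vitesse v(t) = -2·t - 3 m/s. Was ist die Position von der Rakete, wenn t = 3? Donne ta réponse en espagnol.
De la ecuación de la posición x(t) = 4·t^2 + 4·t + 5, sustituimos t = 3 para obtener x = 53.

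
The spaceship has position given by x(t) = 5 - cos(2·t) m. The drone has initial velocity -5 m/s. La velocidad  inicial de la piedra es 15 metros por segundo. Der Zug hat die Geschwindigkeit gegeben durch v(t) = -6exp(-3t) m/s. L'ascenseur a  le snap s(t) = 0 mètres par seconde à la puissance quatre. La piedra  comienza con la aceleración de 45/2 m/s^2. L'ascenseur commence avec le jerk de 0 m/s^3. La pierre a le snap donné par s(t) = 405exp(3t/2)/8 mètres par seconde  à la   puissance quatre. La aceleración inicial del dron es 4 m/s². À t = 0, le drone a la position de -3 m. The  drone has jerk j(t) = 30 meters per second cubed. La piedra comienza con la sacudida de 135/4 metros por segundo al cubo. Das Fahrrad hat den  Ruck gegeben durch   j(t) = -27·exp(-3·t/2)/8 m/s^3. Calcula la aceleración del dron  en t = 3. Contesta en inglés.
To solve this, we need to take 1 integral of our jerk equation j(t) = 30. Taking ∫j(t)dt and applying a(0) = 4, we find a(t) = 30·t + 4. Using a(t) = 30·t + 4 and substituting t = 3, we find a = 94.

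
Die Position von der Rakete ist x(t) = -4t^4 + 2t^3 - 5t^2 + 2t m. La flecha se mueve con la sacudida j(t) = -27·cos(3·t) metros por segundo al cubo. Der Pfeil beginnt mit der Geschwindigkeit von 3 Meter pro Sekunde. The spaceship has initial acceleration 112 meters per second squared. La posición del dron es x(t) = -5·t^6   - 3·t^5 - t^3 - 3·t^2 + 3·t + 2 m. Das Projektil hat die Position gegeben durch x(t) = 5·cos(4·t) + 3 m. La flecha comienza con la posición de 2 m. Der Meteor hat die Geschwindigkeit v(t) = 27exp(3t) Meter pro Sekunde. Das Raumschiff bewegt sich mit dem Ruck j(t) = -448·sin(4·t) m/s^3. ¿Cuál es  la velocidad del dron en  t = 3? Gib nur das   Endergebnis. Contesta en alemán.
Die Geschwindigkeit bei t = 3 ist v = -8547.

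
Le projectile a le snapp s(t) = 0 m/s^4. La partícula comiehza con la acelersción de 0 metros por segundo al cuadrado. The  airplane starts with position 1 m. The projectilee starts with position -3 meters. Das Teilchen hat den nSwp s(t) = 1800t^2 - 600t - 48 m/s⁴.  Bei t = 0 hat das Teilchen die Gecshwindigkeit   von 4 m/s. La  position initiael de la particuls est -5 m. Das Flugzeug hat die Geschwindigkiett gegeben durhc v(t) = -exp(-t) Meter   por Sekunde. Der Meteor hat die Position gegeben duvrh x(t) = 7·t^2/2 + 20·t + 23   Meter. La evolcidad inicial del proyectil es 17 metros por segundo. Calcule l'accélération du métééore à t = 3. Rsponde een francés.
En partant de la position x(t) = 7·t^2/2 + 20·t + 23, nous prenons 2 dérivées. En prenant d/dt de x(t), nous trouvons v(t) = 7·t + 20. En dérivant la vitesse, nous obtenons l'accélération: a(t) = 7. De l'équation de l'accélération a(t) = 7, nous substituons t = 3 pour obtenir a = 7.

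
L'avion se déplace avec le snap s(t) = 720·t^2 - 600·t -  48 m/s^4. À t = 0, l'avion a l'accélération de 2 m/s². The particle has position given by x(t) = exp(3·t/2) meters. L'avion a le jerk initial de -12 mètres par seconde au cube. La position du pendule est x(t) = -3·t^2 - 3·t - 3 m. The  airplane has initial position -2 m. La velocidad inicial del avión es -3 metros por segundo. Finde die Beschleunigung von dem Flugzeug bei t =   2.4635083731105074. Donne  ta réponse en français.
Pour résoudre ceci, nous devons prendre 2 primitives de notre équation du snap s(t) = 720·t^2 - 600·t - 48. En prenant ∫s(t)dt et en appliquant j(0) = -12, nous trouvons j(t) = 240·t^3 - 300·t^2 - 48·t - 12. La primitive du jerk est l'accélération. En utilisant a(0) = 2, nous obtenons a(t) = 60·t^4 - 100·t^3 - 24·t^2 - 12·t + 2. En utilisant a(t) = 60·t^4 - 100·t^3 - 24·t^2 - 12·t + 2 et en substituant t = 2.4635083731105074, nous trouvons a = 541.586402811180.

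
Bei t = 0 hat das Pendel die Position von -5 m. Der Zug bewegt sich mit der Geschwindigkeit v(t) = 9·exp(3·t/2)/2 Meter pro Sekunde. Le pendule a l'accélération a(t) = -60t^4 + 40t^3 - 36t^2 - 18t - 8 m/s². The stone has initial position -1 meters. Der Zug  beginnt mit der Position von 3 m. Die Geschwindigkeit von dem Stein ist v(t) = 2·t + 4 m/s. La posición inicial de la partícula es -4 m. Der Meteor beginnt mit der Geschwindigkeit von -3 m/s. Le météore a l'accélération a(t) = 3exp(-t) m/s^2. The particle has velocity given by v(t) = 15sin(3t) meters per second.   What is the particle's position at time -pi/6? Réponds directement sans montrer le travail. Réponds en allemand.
x(-pi/6) = 1.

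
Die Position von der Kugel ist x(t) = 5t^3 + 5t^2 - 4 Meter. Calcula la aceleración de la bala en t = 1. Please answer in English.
Starting from position x(t) = 5·t^3 + 5·t^2 - 4, we take 2 derivatives. Taking d/dt of x(t), we find v(t) = 15·t^2 + 10·t. Taking d/dt of v(t), we find a(t) = 30·t + 10. We have acceleration a(t) = 30·t + 10. Substituting t = 1: a(1) = 40.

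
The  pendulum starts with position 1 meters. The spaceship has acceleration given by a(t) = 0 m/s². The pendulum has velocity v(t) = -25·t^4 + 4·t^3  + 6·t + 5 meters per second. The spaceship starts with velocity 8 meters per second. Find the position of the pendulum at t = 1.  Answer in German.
Wir müssen das Integral unserer Gleichung für die Geschwindigkeit v(t) = -25·t^4 + 4·t^3 + 6·t + 5 1-mal finden. Durch Integration von der Geschwindigkeit und Verwendung der Anfangsbedingung x(0) = 1, erhalten wir x(t) = -5·t^5 + t^4 + 3·t^2 + 5·t + 1. Wir haben die Position x(t) = -5·t^5 + t^4 + 3·t^2 + 5·t + 1. Durch Einsetzen von t = 1: x(1) = 5.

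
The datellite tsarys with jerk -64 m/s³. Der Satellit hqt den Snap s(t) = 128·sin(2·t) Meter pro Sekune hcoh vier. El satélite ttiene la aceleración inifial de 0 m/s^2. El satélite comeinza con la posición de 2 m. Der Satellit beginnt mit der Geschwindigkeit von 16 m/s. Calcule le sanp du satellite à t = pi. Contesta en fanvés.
Nous avons le snap s(t) = 128·sin(2·t). En substituant t = pi: s(pi) = 0.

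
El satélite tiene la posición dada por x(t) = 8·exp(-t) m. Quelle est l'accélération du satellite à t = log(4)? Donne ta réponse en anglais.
Starting from position x(t) = 8·exp(-t), we take 2 derivatives. Differentiating position, we get velocity: v(t) = -8·exp(-t). The derivative of velocity gives acceleration: a(t) = 8·exp(-t). From the given acceleration equation a(t) = 8·exp(-t), we substitute t = log(4) to get a = 2.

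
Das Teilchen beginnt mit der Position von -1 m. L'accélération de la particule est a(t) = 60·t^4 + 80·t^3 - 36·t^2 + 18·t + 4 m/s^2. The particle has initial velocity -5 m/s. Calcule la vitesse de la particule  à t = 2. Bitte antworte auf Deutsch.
Ausgehend von der Beschleunigung a(t) = 60·t^4 + 80·t^3 - 36·t^2 + 18·t + 4, nehmen wir 1 Stammfunktion. Das Integral von der Beschleunigung ist die Geschwindigkeit. Mit v(0) = -5 erhalten wir v(t) = 12·t^5 + 20·t^4 - 12·t^3 + 9·t^2 + 4·t - 5. Mit v(t) = 12·t^5 + 20·t^4 - 12·t^3 + 9·t^2 + 4·t - 5 und Einsetzen von t = 2, finden wir v = 647.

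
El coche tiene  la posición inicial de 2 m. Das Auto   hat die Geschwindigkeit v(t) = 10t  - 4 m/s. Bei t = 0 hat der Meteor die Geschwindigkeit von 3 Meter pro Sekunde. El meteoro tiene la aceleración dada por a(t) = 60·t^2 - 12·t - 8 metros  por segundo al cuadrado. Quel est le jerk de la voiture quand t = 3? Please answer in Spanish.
Para resolver esto, necesitamos tomar 2 derivadas de nuestra ecuación de la velocidad v(t) = 10·t - 4. La derivada de la velocidad da la aceleración: a(t) = 10. Tomando d/dt de a(t), encontramos j(t) = 0. Usando j(t) = 0 y sustituyendo t = 3, encontramos j = 0.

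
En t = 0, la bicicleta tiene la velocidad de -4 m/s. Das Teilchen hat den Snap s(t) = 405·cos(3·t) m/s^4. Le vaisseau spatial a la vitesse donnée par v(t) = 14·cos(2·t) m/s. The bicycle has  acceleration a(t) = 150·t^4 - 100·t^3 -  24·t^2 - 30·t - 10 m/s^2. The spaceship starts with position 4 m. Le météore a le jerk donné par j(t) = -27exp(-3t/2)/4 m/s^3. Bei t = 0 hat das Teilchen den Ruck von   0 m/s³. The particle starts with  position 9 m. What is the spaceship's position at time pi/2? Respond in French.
Nous devons trouver la primitive de notre équation de la vitesse v(t) = 14·cos(2·t) 1 fois. En prenant ∫v(t)dt et en appliquant x(0) = 4, nous trouvons x(t) = 7·sin(2·t) + 4. De l'équation de la position x(t) = 7·sin(2·t) + 4, nous substituons t = pi/2 pour obtenir x = 4.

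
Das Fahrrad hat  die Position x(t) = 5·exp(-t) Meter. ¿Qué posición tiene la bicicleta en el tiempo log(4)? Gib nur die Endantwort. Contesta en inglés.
The answer is 5/4.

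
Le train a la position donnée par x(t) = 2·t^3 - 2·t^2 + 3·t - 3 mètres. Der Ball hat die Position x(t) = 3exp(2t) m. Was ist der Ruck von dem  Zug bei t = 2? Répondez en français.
Pour résoudre ceci, nous devons prendre 3 dérivées de notre équation de la position x(t) = 2·t^3 - 2·t^2 + 3·t - 3. En prenant d/dt de x(t), nous trouvons v(t) = 6·t^2 - 4·t + 3. En dérivant la vitesse, nous obtenons l'accélération: a(t) = 12·t - 4. En prenant d/dt de a(t), nous trouvons j(t) = 12. Nous avons le jerk j(t) = 12. En substituant t = 2: j(2) = 12.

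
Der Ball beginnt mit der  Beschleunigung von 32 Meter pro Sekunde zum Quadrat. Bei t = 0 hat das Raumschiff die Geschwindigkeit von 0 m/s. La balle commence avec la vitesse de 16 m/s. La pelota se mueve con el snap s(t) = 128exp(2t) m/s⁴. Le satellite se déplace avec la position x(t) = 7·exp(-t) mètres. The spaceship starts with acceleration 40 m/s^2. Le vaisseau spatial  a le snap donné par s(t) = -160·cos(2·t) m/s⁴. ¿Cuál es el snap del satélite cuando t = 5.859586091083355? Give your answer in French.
En partant de la position x(t) = 7·exp(-t), nous prenons 4 dérivées. En prenant d/dt de x(t), nous trouvons v(t) = -7·exp(-t). En dérivant la vitesse, nous obtenons l'accélération: a(t) = 7·exp(-t). La dérivée de l'accélération donne le jerk: j(t) = -7·exp(-t). En dérivant le jerk, nous obtenons le snap: s(t) = 7·exp(-t). De l'équation du snap s(t) = 7·exp(-t), nous substituons t = 5.859586091083355 pour obtenir s = 0.0199669685749485.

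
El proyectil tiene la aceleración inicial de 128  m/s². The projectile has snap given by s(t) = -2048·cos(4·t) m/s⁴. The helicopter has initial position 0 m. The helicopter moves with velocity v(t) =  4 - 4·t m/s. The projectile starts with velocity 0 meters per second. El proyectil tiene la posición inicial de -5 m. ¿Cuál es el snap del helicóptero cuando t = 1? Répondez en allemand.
Um dies zu lösen, müssen wir 3 Ableitungen unserer Gleichung für die Geschwindigkeit v(t) = 4 - 4·t nehmen. Die Ableitung von der Geschwindigkeit ergibt die Beschleunigung: a(t) = -4. Mit d/dt von a(t) finden wir j(t) = 0. Die Ableitung von dem Ruck ergibt den Snap: s(t) = 0. Wir haben den Snap s(t) = 0. Durch Einsetzen von t = 1: s(1) = 0.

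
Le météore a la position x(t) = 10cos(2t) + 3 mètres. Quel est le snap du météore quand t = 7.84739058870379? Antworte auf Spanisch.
Partiendo de la posición x(t) = 10·cos(2·t) + 3, tomamos 4 derivadas. Derivando la posición, obtenemos la velocidad: v(t) = -20·sin(2·t). Derivando la velocidad, obtenemos la aceleración: a(t) = -40·cos(2·t). Derivando la aceleración, obtenemos la sacudida: j(t) = 80·sin(2·t). La derivada de la sacudida da el snap: s(t) = 160·cos(2·t). Tenemos el snap s(t) = 160·cos(2·t). Sustituyendo t = 7.84739058870379: s(7.84739058870379) = -159.986098800417.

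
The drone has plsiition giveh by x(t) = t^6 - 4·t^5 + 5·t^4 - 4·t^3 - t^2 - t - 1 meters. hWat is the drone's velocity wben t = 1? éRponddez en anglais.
To solve this, we need to take 1 derivative of our position equation x(t) = t^6 - 4·t^5 + 5·t^4 - 4·t^3 - t^2 - t - 1. Differentiating position, we get velocity: v(t) = 6·t^5 - 20·t^4 + 20·t^3 - 12·t^2 - 2·t - 1. From the given velocity equation v(t) = 6·t^5 - 20·t^4 + 20·t^3 - 12·t^2 - 2·t - 1, we substitute t = 1 to get v = -9.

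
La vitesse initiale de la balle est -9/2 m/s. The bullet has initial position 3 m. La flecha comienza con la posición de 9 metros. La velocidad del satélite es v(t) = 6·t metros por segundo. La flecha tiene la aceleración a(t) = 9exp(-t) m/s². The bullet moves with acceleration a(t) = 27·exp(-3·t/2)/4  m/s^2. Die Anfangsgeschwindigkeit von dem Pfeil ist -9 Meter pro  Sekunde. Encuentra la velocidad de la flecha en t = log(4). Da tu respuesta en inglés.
To find the answer, we compute 1 antiderivative of a(t) = 9·exp(-t). Taking ∫a(t)dt and applying v(0) = -9, we find v(t) = -9·exp(-t). We have velocity v(t) = -9·exp(-t). Substituting t = log(4): v(log(4)) = -9/4.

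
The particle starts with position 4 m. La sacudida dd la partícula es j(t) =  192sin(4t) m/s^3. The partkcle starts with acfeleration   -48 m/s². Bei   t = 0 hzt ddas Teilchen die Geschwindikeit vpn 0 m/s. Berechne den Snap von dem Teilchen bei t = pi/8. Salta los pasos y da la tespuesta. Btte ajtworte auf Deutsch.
s(pi/8) = 0.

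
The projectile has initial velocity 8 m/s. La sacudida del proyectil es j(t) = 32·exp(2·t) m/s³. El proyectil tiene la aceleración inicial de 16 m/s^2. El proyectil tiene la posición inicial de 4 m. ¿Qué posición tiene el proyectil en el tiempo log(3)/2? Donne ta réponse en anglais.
Starting from jerk j(t) = 32·exp(2·t), we take 3 integrals. Integrating jerk and using the initial condition a(0) = 16, we get a(t) = 16·exp(2·t). The integral of acceleration is velocity. Using v(0) = 8, we get v(t) = 8·exp(2·t). Integrating velocity and using the initial condition x(0) = 4, we get x(t) = 4·exp(2·t). We have position x(t) = 4·exp(2·t). Substituting t = log(3)/2: x(log(3)/2) = 12.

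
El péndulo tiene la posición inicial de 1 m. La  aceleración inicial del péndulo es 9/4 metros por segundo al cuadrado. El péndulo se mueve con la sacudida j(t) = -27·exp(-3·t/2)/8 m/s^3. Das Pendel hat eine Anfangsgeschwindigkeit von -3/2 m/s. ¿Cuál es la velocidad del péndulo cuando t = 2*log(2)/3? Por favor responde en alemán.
Um dies zu lösen, müssen wir 2 Integrale unserer Gleichung für den Ruck j(t) = -27·exp(-3·t/2)/8 finden. Mit ∫j(t)dt und Anwendung von a(0) = 9/4, finden wir a(t) = 9·exp(-3·t/2)/4. Durch Integration von der Beschleunigung und Verwendung der Anfangsbedingung v(0) = -3/2, erhalten wir v(t) = -3·exp(-3·t/2)/2. Aus der Gleichung für die Geschwindigkeit v(t) = -3·exp(-3·t/2)/2, setzen wir t = 2*log(2)/3 ein und erhalten v = -3/4.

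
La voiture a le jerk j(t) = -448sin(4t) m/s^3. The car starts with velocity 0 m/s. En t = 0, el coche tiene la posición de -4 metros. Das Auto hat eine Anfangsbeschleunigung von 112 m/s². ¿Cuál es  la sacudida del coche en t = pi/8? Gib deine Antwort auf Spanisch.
Usando j(t) = -448·sin(4·t) y sustituyendo t = pi/8, encontramos j = -448.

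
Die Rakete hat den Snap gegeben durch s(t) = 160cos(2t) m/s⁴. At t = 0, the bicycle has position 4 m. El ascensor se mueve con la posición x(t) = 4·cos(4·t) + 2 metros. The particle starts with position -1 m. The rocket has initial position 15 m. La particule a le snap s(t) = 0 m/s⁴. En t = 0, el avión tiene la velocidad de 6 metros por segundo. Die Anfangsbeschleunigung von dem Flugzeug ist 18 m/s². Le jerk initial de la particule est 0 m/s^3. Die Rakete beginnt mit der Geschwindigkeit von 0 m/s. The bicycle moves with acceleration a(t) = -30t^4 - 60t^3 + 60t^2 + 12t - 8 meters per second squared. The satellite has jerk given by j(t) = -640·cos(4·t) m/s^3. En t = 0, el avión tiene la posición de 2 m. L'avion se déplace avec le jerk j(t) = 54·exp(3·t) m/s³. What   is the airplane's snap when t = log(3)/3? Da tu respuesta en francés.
Nous devons dériver notre équation du jerk j(t) = 54·exp(3·t) 1 fois. En dérivant le jerk, nous obtenons le snap: s(t) = 162·exp(3·t). Nous avons le snap s(t) = 162·exp(3·t). En substituant t = log(3)/3: s(log(3)/3) = 486.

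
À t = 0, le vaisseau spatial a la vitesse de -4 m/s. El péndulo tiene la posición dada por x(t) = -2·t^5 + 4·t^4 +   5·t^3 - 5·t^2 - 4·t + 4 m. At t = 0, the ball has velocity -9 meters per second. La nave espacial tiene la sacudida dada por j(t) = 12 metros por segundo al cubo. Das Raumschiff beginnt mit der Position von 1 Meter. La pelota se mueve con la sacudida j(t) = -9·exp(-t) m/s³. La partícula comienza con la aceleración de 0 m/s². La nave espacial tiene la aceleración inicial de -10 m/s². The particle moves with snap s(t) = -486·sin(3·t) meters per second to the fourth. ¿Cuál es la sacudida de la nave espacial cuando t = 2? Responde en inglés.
We have jerk j(t) = 12. Substituting t = 2: j(2) = 12.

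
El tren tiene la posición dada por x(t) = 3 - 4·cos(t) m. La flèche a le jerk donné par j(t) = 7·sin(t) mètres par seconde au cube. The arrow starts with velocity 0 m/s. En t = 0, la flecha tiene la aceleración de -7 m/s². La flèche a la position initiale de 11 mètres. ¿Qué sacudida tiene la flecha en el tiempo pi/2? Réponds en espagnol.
Usando j(t) = 7·sin(t) y sustituyendo t = pi/2, encontramos j = 7.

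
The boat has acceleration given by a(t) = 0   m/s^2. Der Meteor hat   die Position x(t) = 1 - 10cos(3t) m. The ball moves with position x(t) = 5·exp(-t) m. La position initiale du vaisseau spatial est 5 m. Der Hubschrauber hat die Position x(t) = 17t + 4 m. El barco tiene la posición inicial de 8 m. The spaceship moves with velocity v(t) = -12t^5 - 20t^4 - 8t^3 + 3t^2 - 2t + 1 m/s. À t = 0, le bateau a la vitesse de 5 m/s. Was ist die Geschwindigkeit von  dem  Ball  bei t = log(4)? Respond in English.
We must differentiate our position equation x(t) = 5·exp(-t) 1 time. Differentiating position, we get velocity: v(t) = -5·exp(-t). From the given velocity equation v(t) = -5·exp(-t), we substitute t = log(4) to get v = -5/4.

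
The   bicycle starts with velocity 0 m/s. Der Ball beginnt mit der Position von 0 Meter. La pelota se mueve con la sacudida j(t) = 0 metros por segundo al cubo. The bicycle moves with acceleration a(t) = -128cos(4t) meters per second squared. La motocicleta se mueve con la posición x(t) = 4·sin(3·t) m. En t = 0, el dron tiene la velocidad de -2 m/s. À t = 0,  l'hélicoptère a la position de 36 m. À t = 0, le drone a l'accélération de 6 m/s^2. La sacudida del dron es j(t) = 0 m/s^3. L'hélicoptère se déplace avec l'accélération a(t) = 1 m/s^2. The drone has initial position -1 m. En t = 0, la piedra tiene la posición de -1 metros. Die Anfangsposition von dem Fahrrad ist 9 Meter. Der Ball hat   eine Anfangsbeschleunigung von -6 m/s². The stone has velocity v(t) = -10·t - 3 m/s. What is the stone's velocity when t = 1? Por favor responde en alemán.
Mit v(t) = -10·t - 3 und Einsetzen von t = 1, finden wir v = -13.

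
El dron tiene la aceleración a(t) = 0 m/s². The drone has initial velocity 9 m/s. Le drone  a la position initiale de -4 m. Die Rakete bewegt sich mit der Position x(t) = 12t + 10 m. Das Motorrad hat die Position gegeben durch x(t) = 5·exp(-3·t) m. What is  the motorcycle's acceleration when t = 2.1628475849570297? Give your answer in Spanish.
Partiendo de la posición x(t) = 5·exp(-3·t), tomamos 2 derivadas. Tomando d/dt de x(t), encontramos v(t) = -15·exp(-3·t). La derivada de la velocidad da la aceleración: a(t) = 45·exp(-3·t). Tenemos la aceleración a(t) = 45·exp(-3·t). Sustituyendo t = 2.1628475849570297: a(2.1628475849570297) = 0.0684343583713762.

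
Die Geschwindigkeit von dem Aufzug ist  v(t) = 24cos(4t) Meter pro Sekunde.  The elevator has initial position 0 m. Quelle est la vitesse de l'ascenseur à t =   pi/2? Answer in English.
Using v(t) = 24·cos(4·t) and substituting t = pi/2, we find v = 24.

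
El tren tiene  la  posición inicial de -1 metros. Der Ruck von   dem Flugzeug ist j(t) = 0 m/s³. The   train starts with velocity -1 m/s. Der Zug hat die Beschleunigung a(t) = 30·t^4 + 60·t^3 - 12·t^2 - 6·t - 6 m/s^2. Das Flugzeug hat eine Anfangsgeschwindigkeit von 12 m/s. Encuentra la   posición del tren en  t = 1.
Para resolver esto, necesitamos tomar 2 integrales de nuestra ecuación de la aceleración a(t) = 30·t^4 + 60·t^3 - 12·t^2 - 6·t - 6. Integrando la aceleración y usando la condición inicial v(0) = -1, obtenemos v(t) = 6·t^5 + 15·t^4 - 4·t^3 - 3·t^2 - 6·t - 1. Integrando la velocidad y usando la condición inicial x(0) = -1, obtenemos x(t) = t^6 + 3·t^5 - t^4 - t^3 - 3·t^2 - t - 1. De la ecuación de la posición x(t) = t^6 + 3·t^5 - t^4 - t^3 - 3·t^2 - t - 1, sustituimos t = 1 para obtener x = -3.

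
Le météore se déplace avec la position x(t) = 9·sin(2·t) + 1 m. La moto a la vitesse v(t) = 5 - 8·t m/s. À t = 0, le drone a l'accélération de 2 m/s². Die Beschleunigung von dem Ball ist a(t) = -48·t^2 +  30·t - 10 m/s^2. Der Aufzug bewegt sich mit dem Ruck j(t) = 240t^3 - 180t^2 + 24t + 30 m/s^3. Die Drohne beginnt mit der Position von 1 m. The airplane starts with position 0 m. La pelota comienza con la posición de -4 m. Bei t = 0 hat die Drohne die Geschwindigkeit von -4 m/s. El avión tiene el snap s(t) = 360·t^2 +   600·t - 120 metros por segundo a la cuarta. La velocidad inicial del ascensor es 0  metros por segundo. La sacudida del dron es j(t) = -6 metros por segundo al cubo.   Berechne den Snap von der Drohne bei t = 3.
Um dies zu lösen, müssen wir 1 Ableitung unserer Gleichung für den Ruck j(t) = -6 nehmen. Die Ableitung von dem Ruck ergibt den Snap: s(t) = 0. Wir haben den Snap s(t) = 0. Durch Einsetzen von t = 3: s(3) = 0.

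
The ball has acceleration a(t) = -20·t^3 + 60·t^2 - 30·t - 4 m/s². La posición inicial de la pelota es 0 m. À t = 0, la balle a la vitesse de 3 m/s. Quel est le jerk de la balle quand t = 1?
Pour résoudre ceci, nous devons prendre 1 dérivée de notre équation de l'accélération a(t) = -20·t^3 + 60·t^2 - 30·t - 4. En dérivant l'accélération, nous obtenons le jerk: j(t) = -60·t^2 + 120·t - 30. Nous avons le jerk j(t) = -60·t^2 + 120·t - 30. En substituant t = 1: j(1) = 30.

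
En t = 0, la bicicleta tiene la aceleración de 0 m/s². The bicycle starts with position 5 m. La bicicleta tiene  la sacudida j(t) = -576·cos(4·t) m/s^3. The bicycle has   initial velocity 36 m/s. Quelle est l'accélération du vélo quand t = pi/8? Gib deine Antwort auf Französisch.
Pour résoudre ceci, nous devons prendre 1 primitive de notre équation du jerk j(t) = -576·cos(4·t). En prenant ∫j(t)dt et en appliquant a(0) = 0, nous trouvons a(t) = -144·sin(4·t). De l'équation de l'accélération a(t) = -144·sin(4·t), nous substituons t = pi/8 pour obtenir a = -144.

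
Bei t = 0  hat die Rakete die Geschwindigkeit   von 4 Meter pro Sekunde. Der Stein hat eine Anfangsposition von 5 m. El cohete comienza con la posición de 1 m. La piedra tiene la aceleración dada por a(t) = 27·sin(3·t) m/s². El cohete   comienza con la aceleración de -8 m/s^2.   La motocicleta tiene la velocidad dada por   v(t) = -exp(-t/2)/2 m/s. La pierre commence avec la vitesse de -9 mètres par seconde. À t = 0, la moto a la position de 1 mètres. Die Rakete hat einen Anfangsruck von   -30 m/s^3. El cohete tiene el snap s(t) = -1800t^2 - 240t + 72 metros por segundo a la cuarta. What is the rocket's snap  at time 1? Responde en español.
Usando s(t) = -1800·t^2 - 240·t + 72 y sustituyendo t = 1, encontramos s = -1968.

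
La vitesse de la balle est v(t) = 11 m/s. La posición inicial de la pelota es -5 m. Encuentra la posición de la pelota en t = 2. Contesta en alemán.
Um dies zu lösen, müssen wir 1 Integral unserer Gleichung für die Geschwindigkeit v(t) = 11 finden. Das Integral von der Geschwindigkeit ist die Position. Mit x(0) = -5 erhalten wir x(t) = 11·t - 5. Aus der Gleichung für die Position x(t) = 11·t - 5, setzen wir t = 2 ein und erhalten x = 17.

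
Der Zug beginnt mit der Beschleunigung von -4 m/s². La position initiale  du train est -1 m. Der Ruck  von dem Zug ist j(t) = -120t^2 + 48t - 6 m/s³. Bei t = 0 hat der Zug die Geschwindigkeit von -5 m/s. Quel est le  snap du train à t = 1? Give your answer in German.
Wir müssen unsere Gleichung für den Ruck j(t) = -120·t^2 + 48·t - 6 1-mal ableiten. Mit d/dt von j(t) finden wir s(t) = 48 - 240·t. Mit s(t) = 48 - 240·t und Einsetzen von t = 1, finden wir s = -192.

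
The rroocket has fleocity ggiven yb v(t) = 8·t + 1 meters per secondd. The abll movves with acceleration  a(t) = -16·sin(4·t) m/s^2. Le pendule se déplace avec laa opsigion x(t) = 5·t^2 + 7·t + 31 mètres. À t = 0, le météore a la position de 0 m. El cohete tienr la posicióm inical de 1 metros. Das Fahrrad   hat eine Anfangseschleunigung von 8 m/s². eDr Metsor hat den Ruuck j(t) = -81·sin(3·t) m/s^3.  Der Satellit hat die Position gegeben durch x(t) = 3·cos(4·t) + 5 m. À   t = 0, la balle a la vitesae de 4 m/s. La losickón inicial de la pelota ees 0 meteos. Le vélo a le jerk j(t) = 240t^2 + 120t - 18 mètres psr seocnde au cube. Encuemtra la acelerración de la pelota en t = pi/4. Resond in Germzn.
Wir haben die Beschleunigung a(t) = -16·sin(4·t). Durch Einsetzen von t = pi/4: a(pi/4) = 0.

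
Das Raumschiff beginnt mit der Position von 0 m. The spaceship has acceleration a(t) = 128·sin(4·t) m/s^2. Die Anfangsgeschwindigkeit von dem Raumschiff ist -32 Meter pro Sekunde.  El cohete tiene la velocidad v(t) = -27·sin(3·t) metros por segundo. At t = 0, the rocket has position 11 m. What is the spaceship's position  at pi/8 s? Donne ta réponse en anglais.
To solve this, we need to take 2 integrals of our acceleration equation a(t) = 128·sin(4·t). Finding the integral of a(t) and using v(0) = -32: v(t) = -32·cos(4·t). Finding the antiderivative of v(t) and using x(0) = 0: x(t) = -8·sin(4·t). Using x(t) = -8·sin(4·t) and substituting t = pi/8, we find x = -8.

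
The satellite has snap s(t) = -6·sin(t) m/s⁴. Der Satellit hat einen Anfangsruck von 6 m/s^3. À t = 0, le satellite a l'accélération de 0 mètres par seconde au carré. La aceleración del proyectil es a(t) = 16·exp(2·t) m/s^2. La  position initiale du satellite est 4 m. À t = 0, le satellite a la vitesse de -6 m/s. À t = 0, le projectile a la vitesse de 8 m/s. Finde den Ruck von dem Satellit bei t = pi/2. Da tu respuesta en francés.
En partant du snap s(t) = -6·sin(t), nous prenons 1 intégrale. En intégrant le snap et en utilisant la condition initiale j(0) = 6, nous obtenons j(t) = 6·cos(t). Nous avons le jerk j(t) = 6·cos(t). En substituant t = pi/2: j(pi/2) = 0.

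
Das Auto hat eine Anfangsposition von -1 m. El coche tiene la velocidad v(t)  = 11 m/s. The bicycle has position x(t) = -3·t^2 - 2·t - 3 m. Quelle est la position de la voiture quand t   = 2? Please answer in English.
To find the answer, we compute 1 antiderivative of v(t) = 11. Finding the integral of v(t) and using x(0) = -1: x(t) = 11·t - 1. From the given position equation x(t) = 11·t - 1, we substitute t = 2 to get x = 21.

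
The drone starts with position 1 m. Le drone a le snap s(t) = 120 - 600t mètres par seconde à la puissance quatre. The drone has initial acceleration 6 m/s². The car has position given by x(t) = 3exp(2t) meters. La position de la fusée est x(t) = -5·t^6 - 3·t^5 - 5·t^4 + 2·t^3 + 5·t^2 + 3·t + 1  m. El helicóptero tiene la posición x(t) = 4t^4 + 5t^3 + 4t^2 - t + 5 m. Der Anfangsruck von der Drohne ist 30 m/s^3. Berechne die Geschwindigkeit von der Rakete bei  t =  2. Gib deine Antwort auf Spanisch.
Partiendo de la posición x(t) = -5·t^6 - 3·t^5 - 5·t^4 + 2·t^3 + 5·t^2 + 3·t + 1, tomamos 1 derivada. Derivando la posición, obtenemos la velocidad: v(t) = -30·t^5 - 15·t^4 - 20·t^3 + 6·t^2 + 10·t + 3. Usando v(t) = -30·t^5 - 15·t^4 - 20·t^3 + 6·t^2 + 10·t + 3 y sustituyendo t = 2, encontramos v = -1313.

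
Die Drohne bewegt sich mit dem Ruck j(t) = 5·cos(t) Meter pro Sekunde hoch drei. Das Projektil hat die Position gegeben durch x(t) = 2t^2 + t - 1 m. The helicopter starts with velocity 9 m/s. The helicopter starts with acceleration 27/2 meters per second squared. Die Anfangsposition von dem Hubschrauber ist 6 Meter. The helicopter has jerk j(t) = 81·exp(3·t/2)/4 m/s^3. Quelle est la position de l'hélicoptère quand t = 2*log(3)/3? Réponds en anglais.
Starting from jerk j(t) = 81·exp(3·t/2)/4, we take 3 antiderivatives. Taking ∫j(t)dt and applying a(0) = 27/2, we find a(t) = 27·exp(3·t/2)/2. The antiderivative of acceleration is velocity. Using v(0) = 9, we get v(t) = 9·exp(3·t/2). Finding the antiderivative of v(t) and using x(0) = 6: x(t) = 6·exp(3·t/2). From the given position equation x(t) = 6·exp(3·t/2), we substitute t = 2*log(3)/3 to get x = 18.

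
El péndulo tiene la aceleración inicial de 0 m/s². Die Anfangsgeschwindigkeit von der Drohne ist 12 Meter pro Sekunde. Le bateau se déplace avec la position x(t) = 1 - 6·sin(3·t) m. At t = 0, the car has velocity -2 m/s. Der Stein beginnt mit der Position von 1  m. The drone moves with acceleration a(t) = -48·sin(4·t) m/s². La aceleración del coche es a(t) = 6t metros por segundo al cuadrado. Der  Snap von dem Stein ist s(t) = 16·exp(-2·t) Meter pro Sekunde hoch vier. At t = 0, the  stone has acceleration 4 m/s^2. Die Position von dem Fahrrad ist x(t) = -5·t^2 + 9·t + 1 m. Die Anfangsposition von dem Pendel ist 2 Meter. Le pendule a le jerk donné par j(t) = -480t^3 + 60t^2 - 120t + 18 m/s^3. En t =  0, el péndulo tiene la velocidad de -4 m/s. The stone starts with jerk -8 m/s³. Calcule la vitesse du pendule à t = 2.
En partant du jerk j(t) = -480·t^3 + 60·t^2 - 120·t + 18, nous prenons 2 intégrales. La primitive du jerk est l'accélération. En utilisant a(0) = 0, nous obtenons a(t) = 2·t·(-60·t^3 + 10·t^2 - 30·t + 9). L'intégrale de l'accélération, avec v(0) = -4, donne la vitesse: v(t) = -24·t^5 + 5·t^4 - 20·t^3 + 9·t^2 - 4. En utilisant v(t) = -24·t^5 + 5·t^4 - 20·t^3 + 9·t^2 - 4 et en substituant t = 2, nous trouvons v = -816.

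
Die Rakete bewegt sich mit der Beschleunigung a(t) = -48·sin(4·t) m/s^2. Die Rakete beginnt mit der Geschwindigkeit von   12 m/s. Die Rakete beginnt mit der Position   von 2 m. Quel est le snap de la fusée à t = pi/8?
Nous devons dériver notre équation de l'accélération a(t) = -48·sin(4·t) 2 fois. La dérivée de l'accélération donne le jerk: j(t) = -192·cos(4·t). En dérivant le jerk, nous obtenons le snap: s(t) = 768·sin(4·t). De l'équation du snap s(t) = 768·sin(4·t), nous substituons t = pi/8 pour obtenir s = 768.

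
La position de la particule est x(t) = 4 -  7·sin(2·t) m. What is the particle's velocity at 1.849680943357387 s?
We must differentiate our position equation x(t) = 4 - 7·sin(2·t) 1 time. Differentiating position, we get velocity: v(t) = -14·cos(2·t). Using v(t) = -14·cos(2·t) and substituting t = 1.849680943357387, we find v = 11.8781313629952.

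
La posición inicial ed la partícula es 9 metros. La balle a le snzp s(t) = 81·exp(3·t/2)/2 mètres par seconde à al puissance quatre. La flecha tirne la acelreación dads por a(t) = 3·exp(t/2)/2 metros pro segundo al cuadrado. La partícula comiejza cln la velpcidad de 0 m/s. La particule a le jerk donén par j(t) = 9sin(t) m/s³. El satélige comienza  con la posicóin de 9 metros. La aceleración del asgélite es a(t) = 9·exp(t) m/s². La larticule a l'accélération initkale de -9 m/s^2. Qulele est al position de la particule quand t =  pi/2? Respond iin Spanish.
Para resolver esto, necesitamos tomar 3 antiderivadas de nuestra ecuación de la sacudida j(t) = 9·sin(t). La antiderivada de la sacudida, con a(0) = -9, da la aceleración: a(t) = -9·cos(t). Integrando la aceleración y usando la condición inicial v(0) = 0, obtenemos v(t) = -9·sin(t). La integral de la velocidad es la posición. Usando x(0) = 9, obtenemos x(t) = 9·cos(t). Usando x(t) = 9·cos(t) y sustituyendo t = pi/2, encontramos x = 0.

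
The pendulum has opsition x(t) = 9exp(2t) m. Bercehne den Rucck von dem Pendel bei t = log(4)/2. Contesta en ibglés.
To solve this, we need to take 3 derivatives of our position equation x(t) = 9·exp(2·t). The derivative of position gives velocity: v(t) = 18·exp(2·t). The derivative of velocity gives acceleration: a(t) = 36·exp(2·t). The derivative of acceleration gives jerk: j(t) = 72·exp(2·t). We have jerk j(t) = 72·exp(2·t). Substituting t = log(4)/2: j(log(4)/2) = 288.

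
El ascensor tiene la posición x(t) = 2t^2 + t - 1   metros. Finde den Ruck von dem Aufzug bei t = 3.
Ausgehend von der Position x(t) = 2·t^2 + t - 1, nehmen wir 3 Ableitungen. Durch Ableiten von der Position erhalten wir die Geschwindigkeit: v(t) = 4·t + 1. Die Ableitung von der Geschwindigkeit ergibt die Beschleunigung: a(t) = 4. Mit d/dt von a(t) finden wir j(t) = 0. Wir haben den Ruck j(t) = 0. Durch Einsetzen von t = 3: j(3) = 0.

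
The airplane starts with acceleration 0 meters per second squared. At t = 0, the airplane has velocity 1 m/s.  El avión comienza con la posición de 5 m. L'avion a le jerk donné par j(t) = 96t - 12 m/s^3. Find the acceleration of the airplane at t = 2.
To solve this, we need to take 1 antiderivative of our jerk equation j(t) = 96·t - 12. Taking ∫j(t)dt and applying a(0) = 0, we find a(t) = 12·t·(4·t - 1). Using a(t) = 12·t·(4·t - 1) and substituting t = 2, we find a = 168.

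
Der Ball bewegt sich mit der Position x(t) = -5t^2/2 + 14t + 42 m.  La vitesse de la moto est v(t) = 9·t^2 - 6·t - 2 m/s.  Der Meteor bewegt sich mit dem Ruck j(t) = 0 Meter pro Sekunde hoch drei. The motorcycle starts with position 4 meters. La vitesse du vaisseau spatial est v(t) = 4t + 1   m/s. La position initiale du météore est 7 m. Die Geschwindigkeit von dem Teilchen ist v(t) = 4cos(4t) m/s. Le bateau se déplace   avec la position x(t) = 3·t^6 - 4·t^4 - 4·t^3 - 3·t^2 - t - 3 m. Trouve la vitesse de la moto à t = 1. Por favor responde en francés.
Nous avons la vitesse v(t) = 9·t^2 - 6·t - 2. En substituant t = 1: v(1) = 1.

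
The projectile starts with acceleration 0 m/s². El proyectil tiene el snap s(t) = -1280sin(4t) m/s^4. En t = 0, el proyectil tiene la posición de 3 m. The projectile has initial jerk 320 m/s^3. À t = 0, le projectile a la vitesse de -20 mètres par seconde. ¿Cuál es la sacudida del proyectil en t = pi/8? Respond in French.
Pour résoudre ceci, nous devons prendre 1 primitive de notre équation du snap s(t) = -1280·sin(4·t). L'intégrale du snap est le jerk. En utilisant j(0) = 320, nous obtenons j(t) = 320·cos(4·t). En utilisant j(t) = 320·cos(4·t) et en substituant t = pi/8, nous trouvons j = 0.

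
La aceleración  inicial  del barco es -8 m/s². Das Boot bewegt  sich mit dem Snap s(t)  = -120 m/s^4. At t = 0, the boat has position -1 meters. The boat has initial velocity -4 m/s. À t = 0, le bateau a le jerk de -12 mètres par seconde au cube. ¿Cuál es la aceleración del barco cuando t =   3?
Para resolver esto, necesitamos tomar 2 integrales de nuestra ecuación del snap s(t) = -120. La integral del snap es la sacudida. Usando j(0) = -12, obtenemos j(t) = -120·t - 12. La antiderivada de la sacudida, con a(0) = -8, da la aceleración: a(t) = -60·t^2 - 12·t - 8. De la ecuación de la aceleración a(t) = -60·t^2 - 12·t - 8, sustituimos t = 3 para obtener a = -584.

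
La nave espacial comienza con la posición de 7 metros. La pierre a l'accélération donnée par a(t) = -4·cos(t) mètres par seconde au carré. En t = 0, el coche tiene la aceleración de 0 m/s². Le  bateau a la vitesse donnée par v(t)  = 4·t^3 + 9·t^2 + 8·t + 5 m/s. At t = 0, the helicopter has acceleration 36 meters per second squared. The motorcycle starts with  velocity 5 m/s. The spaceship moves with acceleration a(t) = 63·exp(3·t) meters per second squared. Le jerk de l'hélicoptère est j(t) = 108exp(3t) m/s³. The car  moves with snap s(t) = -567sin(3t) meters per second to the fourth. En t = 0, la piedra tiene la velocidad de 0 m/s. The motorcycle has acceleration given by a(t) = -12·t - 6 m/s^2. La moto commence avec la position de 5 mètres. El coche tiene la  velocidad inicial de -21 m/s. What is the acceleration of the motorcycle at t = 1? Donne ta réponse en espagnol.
Usando a(t) = -12·t - 6 y sustituyendo t = 1, encontramos a = -18.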